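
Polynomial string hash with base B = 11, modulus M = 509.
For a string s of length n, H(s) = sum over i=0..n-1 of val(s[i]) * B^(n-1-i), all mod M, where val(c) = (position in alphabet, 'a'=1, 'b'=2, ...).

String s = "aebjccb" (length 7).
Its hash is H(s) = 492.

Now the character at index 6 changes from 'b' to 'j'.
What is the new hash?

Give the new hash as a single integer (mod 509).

Answer: 500

Derivation:
val('b') = 2, val('j') = 10
Position k = 6, exponent = n-1-k = 0
B^0 mod M = 11^0 mod 509 = 1
Delta = (10 - 2) * 1 mod 509 = 8
New hash = (492 + 8) mod 509 = 500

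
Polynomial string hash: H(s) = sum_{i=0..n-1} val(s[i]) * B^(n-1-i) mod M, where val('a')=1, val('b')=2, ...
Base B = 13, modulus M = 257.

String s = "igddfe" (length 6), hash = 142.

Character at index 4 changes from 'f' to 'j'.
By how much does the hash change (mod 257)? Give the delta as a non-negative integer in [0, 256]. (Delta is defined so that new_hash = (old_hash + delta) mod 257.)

Answer: 52

Derivation:
Delta formula: (val(new) - val(old)) * B^(n-1-k) mod M
  val('j') - val('f') = 10 - 6 = 4
  B^(n-1-k) = 13^1 mod 257 = 13
  Delta = 4 * 13 mod 257 = 52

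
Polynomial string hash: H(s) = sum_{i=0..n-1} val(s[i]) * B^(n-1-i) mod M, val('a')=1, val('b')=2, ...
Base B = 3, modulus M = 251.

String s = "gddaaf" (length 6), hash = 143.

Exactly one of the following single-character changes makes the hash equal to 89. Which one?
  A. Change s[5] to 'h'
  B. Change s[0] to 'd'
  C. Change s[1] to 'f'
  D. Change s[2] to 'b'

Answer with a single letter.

Answer: D

Derivation:
Option A: s[5]='f'->'h', delta=(8-6)*3^0 mod 251 = 2, hash=143+2 mod 251 = 145
Option B: s[0]='g'->'d', delta=(4-7)*3^5 mod 251 = 24, hash=143+24 mod 251 = 167
Option C: s[1]='d'->'f', delta=(6-4)*3^4 mod 251 = 162, hash=143+162 mod 251 = 54
Option D: s[2]='d'->'b', delta=(2-4)*3^3 mod 251 = 197, hash=143+197 mod 251 = 89 <-- target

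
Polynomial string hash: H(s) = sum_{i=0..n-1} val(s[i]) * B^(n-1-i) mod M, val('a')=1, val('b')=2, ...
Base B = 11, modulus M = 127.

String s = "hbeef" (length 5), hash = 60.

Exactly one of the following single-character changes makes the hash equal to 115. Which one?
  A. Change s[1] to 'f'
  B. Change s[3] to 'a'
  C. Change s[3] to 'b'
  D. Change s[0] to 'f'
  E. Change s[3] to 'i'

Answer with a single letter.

Answer: D

Derivation:
Option A: s[1]='b'->'f', delta=(6-2)*11^3 mod 127 = 117, hash=60+117 mod 127 = 50
Option B: s[3]='e'->'a', delta=(1-5)*11^1 mod 127 = 83, hash=60+83 mod 127 = 16
Option C: s[3]='e'->'b', delta=(2-5)*11^1 mod 127 = 94, hash=60+94 mod 127 = 27
Option D: s[0]='h'->'f', delta=(6-8)*11^4 mod 127 = 55, hash=60+55 mod 127 = 115 <-- target
Option E: s[3]='e'->'i', delta=(9-5)*11^1 mod 127 = 44, hash=60+44 mod 127 = 104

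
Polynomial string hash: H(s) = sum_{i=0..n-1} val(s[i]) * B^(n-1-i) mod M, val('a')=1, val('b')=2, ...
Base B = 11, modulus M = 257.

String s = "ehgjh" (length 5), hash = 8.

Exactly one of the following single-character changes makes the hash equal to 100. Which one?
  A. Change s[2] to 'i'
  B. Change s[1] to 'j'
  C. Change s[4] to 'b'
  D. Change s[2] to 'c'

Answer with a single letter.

Answer: B

Derivation:
Option A: s[2]='g'->'i', delta=(9-7)*11^2 mod 257 = 242, hash=8+242 mod 257 = 250
Option B: s[1]='h'->'j', delta=(10-8)*11^3 mod 257 = 92, hash=8+92 mod 257 = 100 <-- target
Option C: s[4]='h'->'b', delta=(2-8)*11^0 mod 257 = 251, hash=8+251 mod 257 = 2
Option D: s[2]='g'->'c', delta=(3-7)*11^2 mod 257 = 30, hash=8+30 mod 257 = 38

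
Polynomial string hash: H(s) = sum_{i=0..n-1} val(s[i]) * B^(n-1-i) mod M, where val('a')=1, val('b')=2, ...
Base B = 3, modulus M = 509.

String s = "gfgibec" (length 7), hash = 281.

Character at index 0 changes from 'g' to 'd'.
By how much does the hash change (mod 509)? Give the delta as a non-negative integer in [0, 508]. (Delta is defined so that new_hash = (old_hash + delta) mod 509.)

Answer: 358

Derivation:
Delta formula: (val(new) - val(old)) * B^(n-1-k) mod M
  val('d') - val('g') = 4 - 7 = -3
  B^(n-1-k) = 3^6 mod 509 = 220
  Delta = -3 * 220 mod 509 = 358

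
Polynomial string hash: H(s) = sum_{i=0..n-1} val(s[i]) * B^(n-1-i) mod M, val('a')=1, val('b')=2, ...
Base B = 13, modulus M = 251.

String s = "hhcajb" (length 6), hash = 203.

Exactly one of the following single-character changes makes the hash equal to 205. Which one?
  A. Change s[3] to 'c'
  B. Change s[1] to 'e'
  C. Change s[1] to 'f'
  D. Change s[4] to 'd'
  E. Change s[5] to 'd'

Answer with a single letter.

Option A: s[3]='a'->'c', delta=(3-1)*13^2 mod 251 = 87, hash=203+87 mod 251 = 39
Option B: s[1]='h'->'e', delta=(5-8)*13^4 mod 251 = 159, hash=203+159 mod 251 = 111
Option C: s[1]='h'->'f', delta=(6-8)*13^4 mod 251 = 106, hash=203+106 mod 251 = 58
Option D: s[4]='j'->'d', delta=(4-10)*13^1 mod 251 = 173, hash=203+173 mod 251 = 125
Option E: s[5]='b'->'d', delta=(4-2)*13^0 mod 251 = 2, hash=203+2 mod 251 = 205 <-- target

Answer: E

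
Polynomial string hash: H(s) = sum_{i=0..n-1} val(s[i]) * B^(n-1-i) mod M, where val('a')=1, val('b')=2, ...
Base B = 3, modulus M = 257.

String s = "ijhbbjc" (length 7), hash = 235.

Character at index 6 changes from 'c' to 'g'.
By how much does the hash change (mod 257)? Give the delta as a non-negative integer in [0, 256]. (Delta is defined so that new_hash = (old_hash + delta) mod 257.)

Delta formula: (val(new) - val(old)) * B^(n-1-k) mod M
  val('g') - val('c') = 7 - 3 = 4
  B^(n-1-k) = 3^0 mod 257 = 1
  Delta = 4 * 1 mod 257 = 4

Answer: 4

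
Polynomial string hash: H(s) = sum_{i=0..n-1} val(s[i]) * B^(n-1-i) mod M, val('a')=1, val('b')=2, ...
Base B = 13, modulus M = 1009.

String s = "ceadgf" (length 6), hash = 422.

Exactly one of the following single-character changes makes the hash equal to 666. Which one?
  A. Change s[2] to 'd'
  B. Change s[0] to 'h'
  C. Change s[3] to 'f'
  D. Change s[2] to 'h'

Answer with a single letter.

Answer: D

Derivation:
Option A: s[2]='a'->'d', delta=(4-1)*13^3 mod 1009 = 537, hash=422+537 mod 1009 = 959
Option B: s[0]='c'->'h', delta=(8-3)*13^5 mod 1009 = 914, hash=422+914 mod 1009 = 327
Option C: s[3]='d'->'f', delta=(6-4)*13^2 mod 1009 = 338, hash=422+338 mod 1009 = 760
Option D: s[2]='a'->'h', delta=(8-1)*13^3 mod 1009 = 244, hash=422+244 mod 1009 = 666 <-- target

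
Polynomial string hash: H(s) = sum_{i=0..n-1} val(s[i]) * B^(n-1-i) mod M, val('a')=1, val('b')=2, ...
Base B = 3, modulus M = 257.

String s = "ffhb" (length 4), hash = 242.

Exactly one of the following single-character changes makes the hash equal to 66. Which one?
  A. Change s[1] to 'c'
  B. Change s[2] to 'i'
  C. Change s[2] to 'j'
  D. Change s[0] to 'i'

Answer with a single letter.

Option A: s[1]='f'->'c', delta=(3-6)*3^2 mod 257 = 230, hash=242+230 mod 257 = 215
Option B: s[2]='h'->'i', delta=(9-8)*3^1 mod 257 = 3, hash=242+3 mod 257 = 245
Option C: s[2]='h'->'j', delta=(10-8)*3^1 mod 257 = 6, hash=242+6 mod 257 = 248
Option D: s[0]='f'->'i', delta=(9-6)*3^3 mod 257 = 81, hash=242+81 mod 257 = 66 <-- target

Answer: D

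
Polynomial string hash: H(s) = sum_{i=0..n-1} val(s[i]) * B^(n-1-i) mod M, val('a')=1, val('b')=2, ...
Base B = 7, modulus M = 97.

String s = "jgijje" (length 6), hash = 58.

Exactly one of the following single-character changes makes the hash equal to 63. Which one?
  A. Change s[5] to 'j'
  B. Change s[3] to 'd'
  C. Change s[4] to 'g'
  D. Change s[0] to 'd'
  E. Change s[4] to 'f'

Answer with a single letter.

Answer: A

Derivation:
Option A: s[5]='e'->'j', delta=(10-5)*7^0 mod 97 = 5, hash=58+5 mod 97 = 63 <-- target
Option B: s[3]='j'->'d', delta=(4-10)*7^2 mod 97 = 94, hash=58+94 mod 97 = 55
Option C: s[4]='j'->'g', delta=(7-10)*7^1 mod 97 = 76, hash=58+76 mod 97 = 37
Option D: s[0]='j'->'d', delta=(4-10)*7^5 mod 97 = 38, hash=58+38 mod 97 = 96
Option E: s[4]='j'->'f', delta=(6-10)*7^1 mod 97 = 69, hash=58+69 mod 97 = 30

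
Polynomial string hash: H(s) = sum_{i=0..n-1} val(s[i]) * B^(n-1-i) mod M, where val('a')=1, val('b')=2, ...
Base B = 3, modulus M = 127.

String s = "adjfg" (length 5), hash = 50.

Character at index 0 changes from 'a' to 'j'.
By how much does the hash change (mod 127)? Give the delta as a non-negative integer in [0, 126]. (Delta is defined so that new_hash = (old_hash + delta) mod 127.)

Delta formula: (val(new) - val(old)) * B^(n-1-k) mod M
  val('j') - val('a') = 10 - 1 = 9
  B^(n-1-k) = 3^4 mod 127 = 81
  Delta = 9 * 81 mod 127 = 94

Answer: 94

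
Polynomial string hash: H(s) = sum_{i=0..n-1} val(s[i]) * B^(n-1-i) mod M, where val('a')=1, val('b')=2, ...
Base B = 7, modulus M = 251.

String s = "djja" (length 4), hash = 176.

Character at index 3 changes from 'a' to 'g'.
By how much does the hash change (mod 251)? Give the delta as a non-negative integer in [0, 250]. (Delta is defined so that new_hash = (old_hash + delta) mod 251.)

Answer: 6

Derivation:
Delta formula: (val(new) - val(old)) * B^(n-1-k) mod M
  val('g') - val('a') = 7 - 1 = 6
  B^(n-1-k) = 7^0 mod 251 = 1
  Delta = 6 * 1 mod 251 = 6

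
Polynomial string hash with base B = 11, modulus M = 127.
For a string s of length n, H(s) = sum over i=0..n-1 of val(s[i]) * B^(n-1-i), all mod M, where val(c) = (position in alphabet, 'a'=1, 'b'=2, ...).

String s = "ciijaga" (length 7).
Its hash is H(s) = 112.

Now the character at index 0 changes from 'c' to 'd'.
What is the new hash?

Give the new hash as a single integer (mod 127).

Answer: 23

Derivation:
val('c') = 3, val('d') = 4
Position k = 0, exponent = n-1-k = 6
B^6 mod M = 11^6 mod 127 = 38
Delta = (4 - 3) * 38 mod 127 = 38
New hash = (112 + 38) mod 127 = 23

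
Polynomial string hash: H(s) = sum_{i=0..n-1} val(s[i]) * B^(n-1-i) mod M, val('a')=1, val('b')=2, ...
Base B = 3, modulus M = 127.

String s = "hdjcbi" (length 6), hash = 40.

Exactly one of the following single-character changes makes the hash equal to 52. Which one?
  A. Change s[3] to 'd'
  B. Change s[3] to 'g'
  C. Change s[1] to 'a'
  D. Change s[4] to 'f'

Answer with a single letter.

Option A: s[3]='c'->'d', delta=(4-3)*3^2 mod 127 = 9, hash=40+9 mod 127 = 49
Option B: s[3]='c'->'g', delta=(7-3)*3^2 mod 127 = 36, hash=40+36 mod 127 = 76
Option C: s[1]='d'->'a', delta=(1-4)*3^4 mod 127 = 11, hash=40+11 mod 127 = 51
Option D: s[4]='b'->'f', delta=(6-2)*3^1 mod 127 = 12, hash=40+12 mod 127 = 52 <-- target

Answer: D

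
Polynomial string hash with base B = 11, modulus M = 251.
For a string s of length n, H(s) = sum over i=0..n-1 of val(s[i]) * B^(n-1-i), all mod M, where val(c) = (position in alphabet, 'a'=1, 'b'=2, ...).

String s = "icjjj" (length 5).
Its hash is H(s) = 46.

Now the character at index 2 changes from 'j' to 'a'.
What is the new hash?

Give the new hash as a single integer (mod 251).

Answer: 212

Derivation:
val('j') = 10, val('a') = 1
Position k = 2, exponent = n-1-k = 2
B^2 mod M = 11^2 mod 251 = 121
Delta = (1 - 10) * 121 mod 251 = 166
New hash = (46 + 166) mod 251 = 212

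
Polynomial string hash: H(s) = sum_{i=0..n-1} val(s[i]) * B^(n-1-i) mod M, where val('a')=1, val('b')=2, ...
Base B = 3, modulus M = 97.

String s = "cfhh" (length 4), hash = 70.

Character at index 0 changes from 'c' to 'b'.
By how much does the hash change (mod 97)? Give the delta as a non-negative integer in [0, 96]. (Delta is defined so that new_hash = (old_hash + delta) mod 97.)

Delta formula: (val(new) - val(old)) * B^(n-1-k) mod M
  val('b') - val('c') = 2 - 3 = -1
  B^(n-1-k) = 3^3 mod 97 = 27
  Delta = -1 * 27 mod 97 = 70

Answer: 70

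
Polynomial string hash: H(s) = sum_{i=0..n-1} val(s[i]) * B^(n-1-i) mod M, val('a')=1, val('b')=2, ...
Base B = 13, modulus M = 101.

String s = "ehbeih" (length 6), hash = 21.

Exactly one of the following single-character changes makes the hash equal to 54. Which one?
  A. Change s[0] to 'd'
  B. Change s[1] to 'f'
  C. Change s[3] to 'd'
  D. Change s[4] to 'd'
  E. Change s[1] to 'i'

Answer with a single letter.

Option A: s[0]='e'->'d', delta=(4-5)*13^5 mod 101 = 84, hash=21+84 mod 101 = 4
Option B: s[1]='h'->'f', delta=(6-8)*13^4 mod 101 = 44, hash=21+44 mod 101 = 65
Option C: s[3]='e'->'d', delta=(4-5)*13^2 mod 101 = 33, hash=21+33 mod 101 = 54 <-- target
Option D: s[4]='i'->'d', delta=(4-9)*13^1 mod 101 = 36, hash=21+36 mod 101 = 57
Option E: s[1]='h'->'i', delta=(9-8)*13^4 mod 101 = 79, hash=21+79 mod 101 = 100

Answer: C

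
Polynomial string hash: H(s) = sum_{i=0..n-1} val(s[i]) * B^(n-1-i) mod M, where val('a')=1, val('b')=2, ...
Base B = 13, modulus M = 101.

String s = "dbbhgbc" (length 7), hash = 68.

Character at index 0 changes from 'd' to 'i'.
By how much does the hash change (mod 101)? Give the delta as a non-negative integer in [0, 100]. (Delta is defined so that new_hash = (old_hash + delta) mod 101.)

Answer: 95

Derivation:
Delta formula: (val(new) - val(old)) * B^(n-1-k) mod M
  val('i') - val('d') = 9 - 4 = 5
  B^(n-1-k) = 13^6 mod 101 = 19
  Delta = 5 * 19 mod 101 = 95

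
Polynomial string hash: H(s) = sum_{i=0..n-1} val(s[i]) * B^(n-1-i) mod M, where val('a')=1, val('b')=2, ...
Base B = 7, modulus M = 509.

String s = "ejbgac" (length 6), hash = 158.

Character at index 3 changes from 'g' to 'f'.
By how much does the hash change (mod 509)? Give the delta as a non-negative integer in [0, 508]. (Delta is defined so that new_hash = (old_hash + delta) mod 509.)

Delta formula: (val(new) - val(old)) * B^(n-1-k) mod M
  val('f') - val('g') = 6 - 7 = -1
  B^(n-1-k) = 7^2 mod 509 = 49
  Delta = -1 * 49 mod 509 = 460

Answer: 460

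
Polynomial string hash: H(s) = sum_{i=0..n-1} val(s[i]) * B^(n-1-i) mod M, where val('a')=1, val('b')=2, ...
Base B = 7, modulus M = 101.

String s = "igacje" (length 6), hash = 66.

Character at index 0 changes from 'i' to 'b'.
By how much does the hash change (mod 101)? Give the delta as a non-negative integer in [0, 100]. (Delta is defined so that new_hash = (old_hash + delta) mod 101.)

Answer: 16

Derivation:
Delta formula: (val(new) - val(old)) * B^(n-1-k) mod M
  val('b') - val('i') = 2 - 9 = -7
  B^(n-1-k) = 7^5 mod 101 = 41
  Delta = -7 * 41 mod 101 = 16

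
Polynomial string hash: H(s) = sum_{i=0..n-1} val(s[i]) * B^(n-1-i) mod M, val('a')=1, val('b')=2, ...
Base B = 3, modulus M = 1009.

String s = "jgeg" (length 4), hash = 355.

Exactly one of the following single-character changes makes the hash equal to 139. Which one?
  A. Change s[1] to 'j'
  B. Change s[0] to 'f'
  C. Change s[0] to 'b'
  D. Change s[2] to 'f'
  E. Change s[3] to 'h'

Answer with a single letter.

Option A: s[1]='g'->'j', delta=(10-7)*3^2 mod 1009 = 27, hash=355+27 mod 1009 = 382
Option B: s[0]='j'->'f', delta=(6-10)*3^3 mod 1009 = 901, hash=355+901 mod 1009 = 247
Option C: s[0]='j'->'b', delta=(2-10)*3^3 mod 1009 = 793, hash=355+793 mod 1009 = 139 <-- target
Option D: s[2]='e'->'f', delta=(6-5)*3^1 mod 1009 = 3, hash=355+3 mod 1009 = 358
Option E: s[3]='g'->'h', delta=(8-7)*3^0 mod 1009 = 1, hash=355+1 mod 1009 = 356

Answer: C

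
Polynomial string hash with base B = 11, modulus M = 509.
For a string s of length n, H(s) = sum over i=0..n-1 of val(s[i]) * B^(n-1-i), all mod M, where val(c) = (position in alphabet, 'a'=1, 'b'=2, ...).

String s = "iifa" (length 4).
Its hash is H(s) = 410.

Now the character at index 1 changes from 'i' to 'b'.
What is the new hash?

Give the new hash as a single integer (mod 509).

val('i') = 9, val('b') = 2
Position k = 1, exponent = n-1-k = 2
B^2 mod M = 11^2 mod 509 = 121
Delta = (2 - 9) * 121 mod 509 = 171
New hash = (410 + 171) mod 509 = 72

Answer: 72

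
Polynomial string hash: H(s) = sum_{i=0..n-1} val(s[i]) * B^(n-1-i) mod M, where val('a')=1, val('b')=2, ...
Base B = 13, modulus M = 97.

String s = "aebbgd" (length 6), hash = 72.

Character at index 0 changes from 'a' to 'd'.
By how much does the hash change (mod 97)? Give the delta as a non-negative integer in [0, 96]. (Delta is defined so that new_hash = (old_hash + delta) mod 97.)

Delta formula: (val(new) - val(old)) * B^(n-1-k) mod M
  val('d') - val('a') = 4 - 1 = 3
  B^(n-1-k) = 13^5 mod 97 = 74
  Delta = 3 * 74 mod 97 = 28

Answer: 28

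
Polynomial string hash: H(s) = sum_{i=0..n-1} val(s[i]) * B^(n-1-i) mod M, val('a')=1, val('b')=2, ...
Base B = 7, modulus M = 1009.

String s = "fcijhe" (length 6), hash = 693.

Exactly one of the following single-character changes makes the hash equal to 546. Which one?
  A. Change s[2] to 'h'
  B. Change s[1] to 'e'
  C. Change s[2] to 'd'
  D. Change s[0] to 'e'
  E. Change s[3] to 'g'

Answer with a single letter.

Option A: s[2]='i'->'h', delta=(8-9)*7^3 mod 1009 = 666, hash=693+666 mod 1009 = 350
Option B: s[1]='c'->'e', delta=(5-3)*7^4 mod 1009 = 766, hash=693+766 mod 1009 = 450
Option C: s[2]='i'->'d', delta=(4-9)*7^3 mod 1009 = 303, hash=693+303 mod 1009 = 996
Option D: s[0]='f'->'e', delta=(5-6)*7^5 mod 1009 = 346, hash=693+346 mod 1009 = 30
Option E: s[3]='j'->'g', delta=(7-10)*7^2 mod 1009 = 862, hash=693+862 mod 1009 = 546 <-- target

Answer: E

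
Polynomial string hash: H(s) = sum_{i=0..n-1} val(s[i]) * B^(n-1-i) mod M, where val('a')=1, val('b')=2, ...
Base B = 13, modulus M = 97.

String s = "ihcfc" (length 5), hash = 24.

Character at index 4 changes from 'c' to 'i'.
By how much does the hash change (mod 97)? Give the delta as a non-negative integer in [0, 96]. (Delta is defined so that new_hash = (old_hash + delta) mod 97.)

Answer: 6

Derivation:
Delta formula: (val(new) - val(old)) * B^(n-1-k) mod M
  val('i') - val('c') = 9 - 3 = 6
  B^(n-1-k) = 13^0 mod 97 = 1
  Delta = 6 * 1 mod 97 = 6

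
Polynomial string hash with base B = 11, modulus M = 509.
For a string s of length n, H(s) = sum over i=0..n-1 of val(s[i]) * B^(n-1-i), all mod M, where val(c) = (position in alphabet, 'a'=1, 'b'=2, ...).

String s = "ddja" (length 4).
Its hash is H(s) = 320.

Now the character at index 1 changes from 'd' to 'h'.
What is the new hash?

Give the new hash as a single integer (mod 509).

val('d') = 4, val('h') = 8
Position k = 1, exponent = n-1-k = 2
B^2 mod M = 11^2 mod 509 = 121
Delta = (8 - 4) * 121 mod 509 = 484
New hash = (320 + 484) mod 509 = 295

Answer: 295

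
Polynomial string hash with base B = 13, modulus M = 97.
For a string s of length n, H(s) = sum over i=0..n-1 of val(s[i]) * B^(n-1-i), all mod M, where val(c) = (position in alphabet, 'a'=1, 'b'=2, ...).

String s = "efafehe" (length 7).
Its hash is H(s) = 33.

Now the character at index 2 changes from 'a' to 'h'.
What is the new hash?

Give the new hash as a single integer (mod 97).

val('a') = 1, val('h') = 8
Position k = 2, exponent = n-1-k = 4
B^4 mod M = 13^4 mod 97 = 43
Delta = (8 - 1) * 43 mod 97 = 10
New hash = (33 + 10) mod 97 = 43

Answer: 43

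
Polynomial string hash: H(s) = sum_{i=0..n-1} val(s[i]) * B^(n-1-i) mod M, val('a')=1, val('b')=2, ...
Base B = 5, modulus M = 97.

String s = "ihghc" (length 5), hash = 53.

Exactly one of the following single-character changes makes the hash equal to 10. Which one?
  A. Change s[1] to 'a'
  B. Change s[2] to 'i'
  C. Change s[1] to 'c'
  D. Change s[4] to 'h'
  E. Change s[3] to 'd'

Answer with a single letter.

Answer: C

Derivation:
Option A: s[1]='h'->'a', delta=(1-8)*5^3 mod 97 = 95, hash=53+95 mod 97 = 51
Option B: s[2]='g'->'i', delta=(9-7)*5^2 mod 97 = 50, hash=53+50 mod 97 = 6
Option C: s[1]='h'->'c', delta=(3-8)*5^3 mod 97 = 54, hash=53+54 mod 97 = 10 <-- target
Option D: s[4]='c'->'h', delta=(8-3)*5^0 mod 97 = 5, hash=53+5 mod 97 = 58
Option E: s[3]='h'->'d', delta=(4-8)*5^1 mod 97 = 77, hash=53+77 mod 97 = 33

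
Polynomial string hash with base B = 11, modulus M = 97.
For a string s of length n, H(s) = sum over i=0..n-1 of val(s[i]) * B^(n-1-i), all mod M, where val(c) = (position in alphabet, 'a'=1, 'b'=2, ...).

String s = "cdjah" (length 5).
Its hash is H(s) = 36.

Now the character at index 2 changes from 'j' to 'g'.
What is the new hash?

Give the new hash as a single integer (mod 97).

Answer: 61

Derivation:
val('j') = 10, val('g') = 7
Position k = 2, exponent = n-1-k = 2
B^2 mod M = 11^2 mod 97 = 24
Delta = (7 - 10) * 24 mod 97 = 25
New hash = (36 + 25) mod 97 = 61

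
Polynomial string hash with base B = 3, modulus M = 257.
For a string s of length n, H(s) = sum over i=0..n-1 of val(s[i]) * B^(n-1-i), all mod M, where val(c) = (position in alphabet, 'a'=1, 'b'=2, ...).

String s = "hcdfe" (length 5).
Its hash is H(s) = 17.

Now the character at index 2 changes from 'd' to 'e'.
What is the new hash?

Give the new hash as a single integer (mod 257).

Answer: 26

Derivation:
val('d') = 4, val('e') = 5
Position k = 2, exponent = n-1-k = 2
B^2 mod M = 3^2 mod 257 = 9
Delta = (5 - 4) * 9 mod 257 = 9
New hash = (17 + 9) mod 257 = 26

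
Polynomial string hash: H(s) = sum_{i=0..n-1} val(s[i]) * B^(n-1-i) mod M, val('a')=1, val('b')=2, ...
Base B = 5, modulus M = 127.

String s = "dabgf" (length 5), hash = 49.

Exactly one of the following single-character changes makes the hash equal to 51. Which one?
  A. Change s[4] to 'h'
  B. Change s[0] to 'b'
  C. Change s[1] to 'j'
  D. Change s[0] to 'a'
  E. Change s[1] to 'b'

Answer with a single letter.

Answer: A

Derivation:
Option A: s[4]='f'->'h', delta=(8-6)*5^0 mod 127 = 2, hash=49+2 mod 127 = 51 <-- target
Option B: s[0]='d'->'b', delta=(2-4)*5^4 mod 127 = 20, hash=49+20 mod 127 = 69
Option C: s[1]='a'->'j', delta=(10-1)*5^3 mod 127 = 109, hash=49+109 mod 127 = 31
Option D: s[0]='d'->'a', delta=(1-4)*5^4 mod 127 = 30, hash=49+30 mod 127 = 79
Option E: s[1]='a'->'b', delta=(2-1)*5^3 mod 127 = 125, hash=49+125 mod 127 = 47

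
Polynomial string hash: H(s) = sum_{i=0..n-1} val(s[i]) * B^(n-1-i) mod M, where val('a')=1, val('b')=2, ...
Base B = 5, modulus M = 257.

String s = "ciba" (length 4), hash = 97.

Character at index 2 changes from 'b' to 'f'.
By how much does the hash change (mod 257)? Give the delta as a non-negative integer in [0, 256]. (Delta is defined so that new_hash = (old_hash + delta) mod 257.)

Delta formula: (val(new) - val(old)) * B^(n-1-k) mod M
  val('f') - val('b') = 6 - 2 = 4
  B^(n-1-k) = 5^1 mod 257 = 5
  Delta = 4 * 5 mod 257 = 20

Answer: 20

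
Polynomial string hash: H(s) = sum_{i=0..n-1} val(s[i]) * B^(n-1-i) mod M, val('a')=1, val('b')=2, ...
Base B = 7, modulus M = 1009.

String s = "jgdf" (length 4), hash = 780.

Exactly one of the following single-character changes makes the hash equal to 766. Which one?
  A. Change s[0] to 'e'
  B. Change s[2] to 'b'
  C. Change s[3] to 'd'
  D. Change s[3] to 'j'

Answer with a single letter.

Option A: s[0]='j'->'e', delta=(5-10)*7^3 mod 1009 = 303, hash=780+303 mod 1009 = 74
Option B: s[2]='d'->'b', delta=(2-4)*7^1 mod 1009 = 995, hash=780+995 mod 1009 = 766 <-- target
Option C: s[3]='f'->'d', delta=(4-6)*7^0 mod 1009 = 1007, hash=780+1007 mod 1009 = 778
Option D: s[3]='f'->'j', delta=(10-6)*7^0 mod 1009 = 4, hash=780+4 mod 1009 = 784

Answer: B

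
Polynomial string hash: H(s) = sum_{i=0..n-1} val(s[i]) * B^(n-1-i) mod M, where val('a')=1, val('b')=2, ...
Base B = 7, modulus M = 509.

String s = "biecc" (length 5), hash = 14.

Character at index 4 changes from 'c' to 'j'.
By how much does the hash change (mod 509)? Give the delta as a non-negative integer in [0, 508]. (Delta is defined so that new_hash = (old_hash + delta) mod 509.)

Answer: 7

Derivation:
Delta formula: (val(new) - val(old)) * B^(n-1-k) mod M
  val('j') - val('c') = 10 - 3 = 7
  B^(n-1-k) = 7^0 mod 509 = 1
  Delta = 7 * 1 mod 509 = 7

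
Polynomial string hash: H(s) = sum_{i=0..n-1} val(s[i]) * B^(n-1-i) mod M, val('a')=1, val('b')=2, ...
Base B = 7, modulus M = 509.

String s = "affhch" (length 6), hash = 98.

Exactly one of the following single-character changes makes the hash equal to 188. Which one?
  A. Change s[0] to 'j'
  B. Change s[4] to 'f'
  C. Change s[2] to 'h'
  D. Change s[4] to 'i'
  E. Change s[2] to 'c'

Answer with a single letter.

Answer: A

Derivation:
Option A: s[0]='a'->'j', delta=(10-1)*7^5 mod 509 = 90, hash=98+90 mod 509 = 188 <-- target
Option B: s[4]='c'->'f', delta=(6-3)*7^1 mod 509 = 21, hash=98+21 mod 509 = 119
Option C: s[2]='f'->'h', delta=(8-6)*7^3 mod 509 = 177, hash=98+177 mod 509 = 275
Option D: s[4]='c'->'i', delta=(9-3)*7^1 mod 509 = 42, hash=98+42 mod 509 = 140
Option E: s[2]='f'->'c', delta=(3-6)*7^3 mod 509 = 498, hash=98+498 mod 509 = 87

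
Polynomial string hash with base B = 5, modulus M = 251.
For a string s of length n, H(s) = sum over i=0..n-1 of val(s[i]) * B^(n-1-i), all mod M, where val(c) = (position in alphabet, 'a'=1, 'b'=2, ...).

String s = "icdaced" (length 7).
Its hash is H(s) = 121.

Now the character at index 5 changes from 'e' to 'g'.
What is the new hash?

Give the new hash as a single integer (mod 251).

Answer: 131

Derivation:
val('e') = 5, val('g') = 7
Position k = 5, exponent = n-1-k = 1
B^1 mod M = 5^1 mod 251 = 5
Delta = (7 - 5) * 5 mod 251 = 10
New hash = (121 + 10) mod 251 = 131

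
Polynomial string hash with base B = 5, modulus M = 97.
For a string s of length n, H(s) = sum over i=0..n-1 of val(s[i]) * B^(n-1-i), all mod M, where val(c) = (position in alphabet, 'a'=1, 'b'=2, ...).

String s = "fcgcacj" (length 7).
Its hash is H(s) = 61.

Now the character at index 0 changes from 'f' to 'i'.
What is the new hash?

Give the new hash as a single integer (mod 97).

Answer: 85

Derivation:
val('f') = 6, val('i') = 9
Position k = 0, exponent = n-1-k = 6
B^6 mod M = 5^6 mod 97 = 8
Delta = (9 - 6) * 8 mod 97 = 24
New hash = (61 + 24) mod 97 = 85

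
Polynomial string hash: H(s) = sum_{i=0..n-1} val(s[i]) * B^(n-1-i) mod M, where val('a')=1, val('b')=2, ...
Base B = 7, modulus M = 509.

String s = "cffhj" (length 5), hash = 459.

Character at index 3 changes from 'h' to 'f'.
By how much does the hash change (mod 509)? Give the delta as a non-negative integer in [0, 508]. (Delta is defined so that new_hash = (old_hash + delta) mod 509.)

Answer: 495

Derivation:
Delta formula: (val(new) - val(old)) * B^(n-1-k) mod M
  val('f') - val('h') = 6 - 8 = -2
  B^(n-1-k) = 7^1 mod 509 = 7
  Delta = -2 * 7 mod 509 = 495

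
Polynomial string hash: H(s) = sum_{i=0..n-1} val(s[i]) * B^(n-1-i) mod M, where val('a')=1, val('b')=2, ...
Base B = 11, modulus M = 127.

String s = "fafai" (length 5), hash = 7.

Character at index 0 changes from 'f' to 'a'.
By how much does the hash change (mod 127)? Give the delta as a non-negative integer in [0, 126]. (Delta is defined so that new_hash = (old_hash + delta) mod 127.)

Delta formula: (val(new) - val(old)) * B^(n-1-k) mod M
  val('a') - val('f') = 1 - 6 = -5
  B^(n-1-k) = 11^4 mod 127 = 36
  Delta = -5 * 36 mod 127 = 74

Answer: 74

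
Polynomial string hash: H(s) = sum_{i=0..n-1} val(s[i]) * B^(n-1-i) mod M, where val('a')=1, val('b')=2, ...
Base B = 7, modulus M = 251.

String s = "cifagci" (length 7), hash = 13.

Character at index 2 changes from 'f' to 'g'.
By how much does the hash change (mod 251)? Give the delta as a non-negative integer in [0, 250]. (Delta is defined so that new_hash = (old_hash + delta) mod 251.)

Answer: 142

Derivation:
Delta formula: (val(new) - val(old)) * B^(n-1-k) mod M
  val('g') - val('f') = 7 - 6 = 1
  B^(n-1-k) = 7^4 mod 251 = 142
  Delta = 1 * 142 mod 251 = 142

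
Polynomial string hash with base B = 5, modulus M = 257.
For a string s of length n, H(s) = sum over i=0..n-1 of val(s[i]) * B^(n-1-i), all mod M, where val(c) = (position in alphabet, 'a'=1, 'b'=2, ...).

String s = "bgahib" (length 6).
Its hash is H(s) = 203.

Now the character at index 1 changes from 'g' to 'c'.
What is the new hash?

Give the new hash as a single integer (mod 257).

val('g') = 7, val('c') = 3
Position k = 1, exponent = n-1-k = 4
B^4 mod M = 5^4 mod 257 = 111
Delta = (3 - 7) * 111 mod 257 = 70
New hash = (203 + 70) mod 257 = 16

Answer: 16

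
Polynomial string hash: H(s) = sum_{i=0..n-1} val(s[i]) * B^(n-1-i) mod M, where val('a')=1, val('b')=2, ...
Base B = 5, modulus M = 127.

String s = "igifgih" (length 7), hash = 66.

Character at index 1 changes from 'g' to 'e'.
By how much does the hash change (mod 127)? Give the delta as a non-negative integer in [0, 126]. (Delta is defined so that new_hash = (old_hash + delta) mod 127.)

Delta formula: (val(new) - val(old)) * B^(n-1-k) mod M
  val('e') - val('g') = 5 - 7 = -2
  B^(n-1-k) = 5^5 mod 127 = 77
  Delta = -2 * 77 mod 127 = 100

Answer: 100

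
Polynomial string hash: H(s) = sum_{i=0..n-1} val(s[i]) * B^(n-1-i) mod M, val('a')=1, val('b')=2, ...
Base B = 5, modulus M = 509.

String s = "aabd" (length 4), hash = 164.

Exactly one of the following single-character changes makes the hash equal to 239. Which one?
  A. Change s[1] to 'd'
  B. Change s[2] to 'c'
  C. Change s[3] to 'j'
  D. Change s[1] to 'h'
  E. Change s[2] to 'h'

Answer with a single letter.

Answer: A

Derivation:
Option A: s[1]='a'->'d', delta=(4-1)*5^2 mod 509 = 75, hash=164+75 mod 509 = 239 <-- target
Option B: s[2]='b'->'c', delta=(3-2)*5^1 mod 509 = 5, hash=164+5 mod 509 = 169
Option C: s[3]='d'->'j', delta=(10-4)*5^0 mod 509 = 6, hash=164+6 mod 509 = 170
Option D: s[1]='a'->'h', delta=(8-1)*5^2 mod 509 = 175, hash=164+175 mod 509 = 339
Option E: s[2]='b'->'h', delta=(8-2)*5^1 mod 509 = 30, hash=164+30 mod 509 = 194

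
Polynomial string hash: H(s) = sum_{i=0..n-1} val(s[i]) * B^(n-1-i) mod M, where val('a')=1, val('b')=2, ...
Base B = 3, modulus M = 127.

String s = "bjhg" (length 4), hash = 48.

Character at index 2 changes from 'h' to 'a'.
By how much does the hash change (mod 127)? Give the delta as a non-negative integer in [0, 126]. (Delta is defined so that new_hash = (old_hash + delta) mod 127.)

Answer: 106

Derivation:
Delta formula: (val(new) - val(old)) * B^(n-1-k) mod M
  val('a') - val('h') = 1 - 8 = -7
  B^(n-1-k) = 3^1 mod 127 = 3
  Delta = -7 * 3 mod 127 = 106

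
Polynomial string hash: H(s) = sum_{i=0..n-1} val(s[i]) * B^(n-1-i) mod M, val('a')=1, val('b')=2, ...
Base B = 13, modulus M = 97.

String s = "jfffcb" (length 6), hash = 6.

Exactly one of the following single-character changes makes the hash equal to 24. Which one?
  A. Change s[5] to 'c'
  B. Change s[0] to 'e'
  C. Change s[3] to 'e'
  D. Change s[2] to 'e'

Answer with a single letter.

Answer: B

Derivation:
Option A: s[5]='b'->'c', delta=(3-2)*13^0 mod 97 = 1, hash=6+1 mod 97 = 7
Option B: s[0]='j'->'e', delta=(5-10)*13^5 mod 97 = 18, hash=6+18 mod 97 = 24 <-- target
Option C: s[3]='f'->'e', delta=(5-6)*13^2 mod 97 = 25, hash=6+25 mod 97 = 31
Option D: s[2]='f'->'e', delta=(5-6)*13^3 mod 97 = 34, hash=6+34 mod 97 = 40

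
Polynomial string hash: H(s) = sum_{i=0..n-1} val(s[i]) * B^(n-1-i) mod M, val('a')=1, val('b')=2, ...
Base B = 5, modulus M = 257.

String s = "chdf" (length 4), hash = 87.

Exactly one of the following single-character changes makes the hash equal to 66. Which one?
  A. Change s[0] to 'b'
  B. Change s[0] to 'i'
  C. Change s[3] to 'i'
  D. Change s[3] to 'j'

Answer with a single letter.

Option A: s[0]='c'->'b', delta=(2-3)*5^3 mod 257 = 132, hash=87+132 mod 257 = 219
Option B: s[0]='c'->'i', delta=(9-3)*5^3 mod 257 = 236, hash=87+236 mod 257 = 66 <-- target
Option C: s[3]='f'->'i', delta=(9-6)*5^0 mod 257 = 3, hash=87+3 mod 257 = 90
Option D: s[3]='f'->'j', delta=(10-6)*5^0 mod 257 = 4, hash=87+4 mod 257 = 91

Answer: B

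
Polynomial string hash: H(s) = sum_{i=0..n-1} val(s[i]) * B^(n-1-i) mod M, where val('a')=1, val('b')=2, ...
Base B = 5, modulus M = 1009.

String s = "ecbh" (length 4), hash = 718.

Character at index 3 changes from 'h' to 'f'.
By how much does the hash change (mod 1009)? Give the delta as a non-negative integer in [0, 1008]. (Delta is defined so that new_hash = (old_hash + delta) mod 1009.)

Answer: 1007

Derivation:
Delta formula: (val(new) - val(old)) * B^(n-1-k) mod M
  val('f') - val('h') = 6 - 8 = -2
  B^(n-1-k) = 5^0 mod 1009 = 1
  Delta = -2 * 1 mod 1009 = 1007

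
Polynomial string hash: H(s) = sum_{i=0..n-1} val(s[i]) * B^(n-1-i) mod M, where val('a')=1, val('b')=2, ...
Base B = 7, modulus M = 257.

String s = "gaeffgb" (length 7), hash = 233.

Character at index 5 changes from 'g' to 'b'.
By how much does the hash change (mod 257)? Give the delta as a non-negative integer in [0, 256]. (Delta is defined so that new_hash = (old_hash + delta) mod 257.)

Delta formula: (val(new) - val(old)) * B^(n-1-k) mod M
  val('b') - val('g') = 2 - 7 = -5
  B^(n-1-k) = 7^1 mod 257 = 7
  Delta = -5 * 7 mod 257 = 222

Answer: 222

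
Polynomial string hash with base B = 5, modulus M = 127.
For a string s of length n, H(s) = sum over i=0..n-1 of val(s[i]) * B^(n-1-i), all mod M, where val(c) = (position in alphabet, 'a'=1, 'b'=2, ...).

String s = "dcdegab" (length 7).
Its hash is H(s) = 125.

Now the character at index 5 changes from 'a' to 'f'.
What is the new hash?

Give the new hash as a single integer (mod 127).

val('a') = 1, val('f') = 6
Position k = 5, exponent = n-1-k = 1
B^1 mod M = 5^1 mod 127 = 5
Delta = (6 - 1) * 5 mod 127 = 25
New hash = (125 + 25) mod 127 = 23

Answer: 23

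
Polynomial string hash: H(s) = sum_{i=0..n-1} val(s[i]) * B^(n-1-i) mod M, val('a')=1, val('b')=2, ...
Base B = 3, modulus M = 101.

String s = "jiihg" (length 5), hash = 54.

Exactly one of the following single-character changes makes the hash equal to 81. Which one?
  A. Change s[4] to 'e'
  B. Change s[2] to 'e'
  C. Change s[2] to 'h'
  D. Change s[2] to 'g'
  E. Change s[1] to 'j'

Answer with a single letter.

Answer: E

Derivation:
Option A: s[4]='g'->'e', delta=(5-7)*3^0 mod 101 = 99, hash=54+99 mod 101 = 52
Option B: s[2]='i'->'e', delta=(5-9)*3^2 mod 101 = 65, hash=54+65 mod 101 = 18
Option C: s[2]='i'->'h', delta=(8-9)*3^2 mod 101 = 92, hash=54+92 mod 101 = 45
Option D: s[2]='i'->'g', delta=(7-9)*3^2 mod 101 = 83, hash=54+83 mod 101 = 36
Option E: s[1]='i'->'j', delta=(10-9)*3^3 mod 101 = 27, hash=54+27 mod 101 = 81 <-- target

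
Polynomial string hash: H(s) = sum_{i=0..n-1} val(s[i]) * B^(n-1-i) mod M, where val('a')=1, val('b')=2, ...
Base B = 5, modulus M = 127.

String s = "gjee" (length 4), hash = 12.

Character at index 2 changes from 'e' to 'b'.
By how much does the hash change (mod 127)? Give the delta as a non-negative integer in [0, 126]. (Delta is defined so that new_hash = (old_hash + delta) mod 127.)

Answer: 112

Derivation:
Delta formula: (val(new) - val(old)) * B^(n-1-k) mod M
  val('b') - val('e') = 2 - 5 = -3
  B^(n-1-k) = 5^1 mod 127 = 5
  Delta = -3 * 5 mod 127 = 112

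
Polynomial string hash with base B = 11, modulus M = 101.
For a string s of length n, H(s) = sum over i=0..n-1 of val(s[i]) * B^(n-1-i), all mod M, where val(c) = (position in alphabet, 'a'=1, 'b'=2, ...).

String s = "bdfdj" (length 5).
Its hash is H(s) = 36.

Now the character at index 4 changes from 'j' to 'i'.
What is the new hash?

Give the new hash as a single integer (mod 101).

val('j') = 10, val('i') = 9
Position k = 4, exponent = n-1-k = 0
B^0 mod M = 11^0 mod 101 = 1
Delta = (9 - 10) * 1 mod 101 = 100
New hash = (36 + 100) mod 101 = 35

Answer: 35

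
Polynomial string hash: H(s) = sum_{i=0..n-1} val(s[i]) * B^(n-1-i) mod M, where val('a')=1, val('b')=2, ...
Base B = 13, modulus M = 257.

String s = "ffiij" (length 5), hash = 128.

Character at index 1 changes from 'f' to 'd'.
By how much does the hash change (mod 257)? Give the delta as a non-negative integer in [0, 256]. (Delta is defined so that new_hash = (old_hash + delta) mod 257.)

Answer: 232

Derivation:
Delta formula: (val(new) - val(old)) * B^(n-1-k) mod M
  val('d') - val('f') = 4 - 6 = -2
  B^(n-1-k) = 13^3 mod 257 = 141
  Delta = -2 * 141 mod 257 = 232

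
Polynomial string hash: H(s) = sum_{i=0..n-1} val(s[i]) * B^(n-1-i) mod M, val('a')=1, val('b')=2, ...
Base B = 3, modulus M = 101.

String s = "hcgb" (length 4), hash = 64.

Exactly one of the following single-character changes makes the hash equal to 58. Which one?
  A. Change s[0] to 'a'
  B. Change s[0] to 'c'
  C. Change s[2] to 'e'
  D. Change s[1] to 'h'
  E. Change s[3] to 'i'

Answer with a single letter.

Answer: C

Derivation:
Option A: s[0]='h'->'a', delta=(1-8)*3^3 mod 101 = 13, hash=64+13 mod 101 = 77
Option B: s[0]='h'->'c', delta=(3-8)*3^3 mod 101 = 67, hash=64+67 mod 101 = 30
Option C: s[2]='g'->'e', delta=(5-7)*3^1 mod 101 = 95, hash=64+95 mod 101 = 58 <-- target
Option D: s[1]='c'->'h', delta=(8-3)*3^2 mod 101 = 45, hash=64+45 mod 101 = 8
Option E: s[3]='b'->'i', delta=(9-2)*3^0 mod 101 = 7, hash=64+7 mod 101 = 71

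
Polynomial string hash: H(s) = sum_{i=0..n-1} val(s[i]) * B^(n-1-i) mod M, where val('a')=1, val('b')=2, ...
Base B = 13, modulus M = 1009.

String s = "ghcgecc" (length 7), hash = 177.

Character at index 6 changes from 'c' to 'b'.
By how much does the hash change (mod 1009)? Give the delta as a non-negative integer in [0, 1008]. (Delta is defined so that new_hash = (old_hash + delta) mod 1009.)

Answer: 1008

Derivation:
Delta formula: (val(new) - val(old)) * B^(n-1-k) mod M
  val('b') - val('c') = 2 - 3 = -1
  B^(n-1-k) = 13^0 mod 1009 = 1
  Delta = -1 * 1 mod 1009 = 1008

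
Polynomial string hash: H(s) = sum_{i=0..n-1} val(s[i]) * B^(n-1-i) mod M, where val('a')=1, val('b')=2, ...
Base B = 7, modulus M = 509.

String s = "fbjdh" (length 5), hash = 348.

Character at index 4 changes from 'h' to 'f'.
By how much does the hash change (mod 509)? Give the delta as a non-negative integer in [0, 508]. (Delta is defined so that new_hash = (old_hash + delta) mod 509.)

Delta formula: (val(new) - val(old)) * B^(n-1-k) mod M
  val('f') - val('h') = 6 - 8 = -2
  B^(n-1-k) = 7^0 mod 509 = 1
  Delta = -2 * 1 mod 509 = 507

Answer: 507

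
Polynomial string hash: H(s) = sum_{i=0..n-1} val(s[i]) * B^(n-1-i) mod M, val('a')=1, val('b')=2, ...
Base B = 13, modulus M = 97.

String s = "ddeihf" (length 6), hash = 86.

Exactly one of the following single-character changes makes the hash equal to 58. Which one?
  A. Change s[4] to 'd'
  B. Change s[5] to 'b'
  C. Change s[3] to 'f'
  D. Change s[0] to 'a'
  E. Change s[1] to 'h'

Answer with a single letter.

Option A: s[4]='h'->'d', delta=(4-8)*13^1 mod 97 = 45, hash=86+45 mod 97 = 34
Option B: s[5]='f'->'b', delta=(2-6)*13^0 mod 97 = 93, hash=86+93 mod 97 = 82
Option C: s[3]='i'->'f', delta=(6-9)*13^2 mod 97 = 75, hash=86+75 mod 97 = 64
Option D: s[0]='d'->'a', delta=(1-4)*13^5 mod 97 = 69, hash=86+69 mod 97 = 58 <-- target
Option E: s[1]='d'->'h', delta=(8-4)*13^4 mod 97 = 75, hash=86+75 mod 97 = 64

Answer: D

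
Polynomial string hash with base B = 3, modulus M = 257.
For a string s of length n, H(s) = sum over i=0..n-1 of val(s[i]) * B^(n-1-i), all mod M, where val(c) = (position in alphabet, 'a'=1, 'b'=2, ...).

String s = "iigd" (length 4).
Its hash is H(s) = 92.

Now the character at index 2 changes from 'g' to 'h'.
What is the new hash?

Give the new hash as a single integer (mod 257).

val('g') = 7, val('h') = 8
Position k = 2, exponent = n-1-k = 1
B^1 mod M = 3^1 mod 257 = 3
Delta = (8 - 7) * 3 mod 257 = 3
New hash = (92 + 3) mod 257 = 95

Answer: 95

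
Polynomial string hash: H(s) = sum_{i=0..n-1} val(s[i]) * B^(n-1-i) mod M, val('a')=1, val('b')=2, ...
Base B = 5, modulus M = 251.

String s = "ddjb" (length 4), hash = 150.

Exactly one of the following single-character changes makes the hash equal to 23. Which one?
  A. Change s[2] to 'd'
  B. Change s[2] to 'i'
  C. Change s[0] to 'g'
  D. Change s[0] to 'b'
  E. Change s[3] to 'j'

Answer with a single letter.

Answer: C

Derivation:
Option A: s[2]='j'->'d', delta=(4-10)*5^1 mod 251 = 221, hash=150+221 mod 251 = 120
Option B: s[2]='j'->'i', delta=(9-10)*5^1 mod 251 = 246, hash=150+246 mod 251 = 145
Option C: s[0]='d'->'g', delta=(7-4)*5^3 mod 251 = 124, hash=150+124 mod 251 = 23 <-- target
Option D: s[0]='d'->'b', delta=(2-4)*5^3 mod 251 = 1, hash=150+1 mod 251 = 151
Option E: s[3]='b'->'j', delta=(10-2)*5^0 mod 251 = 8, hash=150+8 mod 251 = 158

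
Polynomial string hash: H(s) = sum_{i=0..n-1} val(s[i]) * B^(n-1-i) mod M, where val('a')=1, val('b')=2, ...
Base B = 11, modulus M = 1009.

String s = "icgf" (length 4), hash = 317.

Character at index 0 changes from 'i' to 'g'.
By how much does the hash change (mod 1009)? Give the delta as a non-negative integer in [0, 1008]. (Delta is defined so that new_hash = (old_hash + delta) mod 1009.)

Delta formula: (val(new) - val(old)) * B^(n-1-k) mod M
  val('g') - val('i') = 7 - 9 = -2
  B^(n-1-k) = 11^3 mod 1009 = 322
  Delta = -2 * 322 mod 1009 = 365

Answer: 365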